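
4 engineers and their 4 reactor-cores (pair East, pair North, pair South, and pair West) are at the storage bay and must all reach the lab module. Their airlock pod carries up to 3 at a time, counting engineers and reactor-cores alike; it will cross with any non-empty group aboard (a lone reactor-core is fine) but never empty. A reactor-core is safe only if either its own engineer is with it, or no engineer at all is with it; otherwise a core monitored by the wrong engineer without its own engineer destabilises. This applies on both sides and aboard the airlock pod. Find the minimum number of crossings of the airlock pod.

Counting alone: each trip to the lab module takes at most 3 across and each return brings at least 1 back, so after t trips out (and t−1 returns) at most 3t − (t−1) of the 8 are across; that first reaches 8 at t = 4, so at least 7 crossings are needed.
The safety rule pushes this higher. Following every safe sequence of crossings, the most of the 8 that can be at the lab module as the airlock pod arrives there on crossing 7 is 7 — never all 8.
So no plan with fewer than 9 crossings exists, and this one achieves 9:
1. engineer East and reactor-core East cross → the lab module.
2. engineer East crosses ← the storage bay.
3. engineer East, engineer North, and reactor-core North cross → the lab module.
4. engineer East and reactor-core East cross ← the storage bay.
5. engineer East, engineer South, and engineer West cross → the lab module.
6. reactor-core North crosses ← the storage bay.
7. reactor-core East and reactor-core North cross → the lab module.
8. reactor-core East crosses ← the storage bay.
9. reactor-core East, reactor-core South, and reactor-core West cross → the lab module.

9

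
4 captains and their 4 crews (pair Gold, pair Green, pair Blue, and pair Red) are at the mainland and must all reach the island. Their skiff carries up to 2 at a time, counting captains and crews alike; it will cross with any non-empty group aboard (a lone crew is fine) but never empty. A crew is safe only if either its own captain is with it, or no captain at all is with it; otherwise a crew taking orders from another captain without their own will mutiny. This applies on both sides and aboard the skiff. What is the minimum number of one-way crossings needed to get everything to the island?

impossible

Following every safe sequence of crossings from the start, the most of the 8 that can be at the island as the skiff arrives there on crossings 1, 3, 5 is 2, 3, 4 respectively; the best ever achieved is 4 of 8.
From crossing 7 on, no configuration arises that was not already reachable earlier: only 44 distinct safe configurations (who is on which side, and where the skiff is) can ever be reached, none of them has everyone across, and every continuation just revisits them. So no valid plan exists.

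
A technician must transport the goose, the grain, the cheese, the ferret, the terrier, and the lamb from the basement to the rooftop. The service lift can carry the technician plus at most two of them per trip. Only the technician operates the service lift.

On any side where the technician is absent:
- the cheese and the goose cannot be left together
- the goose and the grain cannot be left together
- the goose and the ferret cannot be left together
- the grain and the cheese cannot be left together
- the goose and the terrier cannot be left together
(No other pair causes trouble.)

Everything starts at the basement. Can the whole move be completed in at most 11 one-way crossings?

Yes — this plan uses 9 crossings (≤ 11):
1. Technician goes to the rooftop with the goose and the grain.  [the basement: the cheese, the ferret, the lamb, the terrier | the rooftop: the goose, the grain]
2. Technician goes back to the basement with the goose.  [the basement: the cheese, the ferret, the goose, the lamb, the terrier | the rooftop: the grain]
3. Technician goes to the rooftop with the ferret and the goose.  [the basement: the cheese, the lamb, the terrier | the rooftop: the ferret, the goose, the grain]
4. Technician goes back to the basement with the goose.  [the basement: the cheese, the goose, the lamb, the terrier | the rooftop: the ferret, the grain]
5. Technician goes to the rooftop with the goose and the terrier.  [the basement: the cheese, the lamb | the rooftop: the ferret, the goose, the grain, the terrier]
6. Technician goes back to the basement with the goose.  [the basement: the cheese, the goose, the lamb | the rooftop: the ferret, the grain, the terrier]
7. Technician goes to the rooftop with the goose and the lamb.  [the basement: the cheese | the rooftop: the ferret, the goose, the grain, the lamb, the terrier]
8. Technician goes back to the basement with the goose.  [the basement: the cheese, the goose | the rooftop: the ferret, the grain, the lamb, the terrier]
9. Technician goes to the rooftop with the cheese and the goose.  [the basement: — | the rooftop: the cheese, the ferret, the goose, the grain, the lamb, the terrier]

Yes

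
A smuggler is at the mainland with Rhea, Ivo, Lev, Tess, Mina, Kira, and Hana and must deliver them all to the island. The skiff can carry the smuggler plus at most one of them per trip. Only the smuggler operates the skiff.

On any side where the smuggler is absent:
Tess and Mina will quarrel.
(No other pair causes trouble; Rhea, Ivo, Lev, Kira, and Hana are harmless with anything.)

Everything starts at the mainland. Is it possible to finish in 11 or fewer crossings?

Counting alone: the smuggler can take at most 1 across per trip to the island, so moving all 7 needs at least 7 loaded trips out, with a return between consecutive ones — at least 13 crossings.
Since 11 < 13, 11 crossings cannot be enough. (The shortest complete plan in fact takes 13:)
1. Smuggler goes to the island with Tess.  [the mainland: Hana, Ivo, Kira, Lev, Mina, Rhea | the island: Tess]
2. Smuggler goes back to the mainland alone.  [the mainland: Hana, Ivo, Kira, Lev, Mina, Rhea | the island: Tess]
3. Smuggler goes to the island with Rhea.  [the mainland: Hana, Ivo, Kira, Lev, Mina | the island: Rhea, Tess]
4. Smuggler goes back to the mainland alone.  [the mainland: Hana, Ivo, Kira, Lev, Mina | the island: Rhea, Tess]
5. Smuggler goes to the island with Ivo.  [the mainland: Hana, Kira, Lev, Mina | the island: Ivo, Rhea, Tess]
6. Smuggler goes back to the mainland alone.  [the mainland: Hana, Kira, Lev, Mina | the island: Ivo, Rhea, Tess]
7. Smuggler goes to the island with Lev.  [the mainland: Hana, Kira, Mina | the island: Ivo, Lev, Rhea, Tess]
8. Smuggler goes back to the mainland alone.  [the mainland: Hana, Kira, Mina | the island: Ivo, Lev, Rhea, Tess]
9. Smuggler goes to the island with Kira.  [the mainland: Hana, Mina | the island: Ivo, Kira, Lev, Rhea, Tess]
10. Smuggler goes back to the mainland alone.  [the mainland: Hana, Mina | the island: Ivo, Kira, Lev, Rhea, Tess]
11. Smuggler goes to the island with Hana.  [the mainland: Mina | the island: Hana, Ivo, Kira, Lev, Rhea, Tess]
12. Smuggler goes back to the mainland alone.  [the mainland: Mina | the island: Hana, Ivo, Kira, Lev, Rhea, Tess]
13. Smuggler goes to the island with Mina.  [the mainland: — | the island: Hana, Ivo, Kira, Lev, Mina, Rhea, Tess]

No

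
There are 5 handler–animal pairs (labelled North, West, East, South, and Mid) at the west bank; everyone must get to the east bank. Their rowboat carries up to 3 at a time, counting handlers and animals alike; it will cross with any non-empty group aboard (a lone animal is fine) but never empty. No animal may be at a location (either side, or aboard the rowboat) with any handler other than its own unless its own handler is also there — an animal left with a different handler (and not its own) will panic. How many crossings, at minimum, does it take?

Counting alone: each trip to the east bank takes at most 3 across and each return brings at least 1 back, so after t trips out (and t−1 returns) at most 3t − (t−1) of the 10 are across; that first reaches 10 at t = 5, so at least 9 crossings are needed.
The safety rule pushes this higher. Following every safe sequence of crossings, the most of the 10 that can be at the east bank as the rowboat arrives there on crossing 9 is 9 — never all 10.
So no plan with fewer than 11 crossings exists, and this one achieves 11:
1. animal North and handler North cross → the east bank.
2. handler North crosses ← the west bank.
3. animal East, animal South, and animal West cross → the east bank.
4. animal North crosses ← the west bank.
5. handler East, handler South, and handler West cross → the east bank.
6. animal West and handler West cross ← the west bank.
7. handler Mid, handler North, and handler West cross → the east bank.
8. animal East crosses ← the west bank.
9. animal North and animal West cross → the east bank.
10. animal North crosses ← the west bank.
11. animal East, animal Mid, and animal North cross → the east bank.

11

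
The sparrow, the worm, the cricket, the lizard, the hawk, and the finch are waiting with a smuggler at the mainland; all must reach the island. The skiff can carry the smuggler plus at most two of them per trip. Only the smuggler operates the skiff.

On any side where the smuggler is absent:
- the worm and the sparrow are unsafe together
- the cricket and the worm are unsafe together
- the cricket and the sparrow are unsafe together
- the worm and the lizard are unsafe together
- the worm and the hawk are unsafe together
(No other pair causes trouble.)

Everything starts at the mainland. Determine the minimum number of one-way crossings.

Counting alone: the smuggler can take at most 2 across per trip to the island, so moving all 6 needs at least 3 loaded trips out, with a return between consecutive ones — at least 5 crossings.
The safety rule pushes this higher. Following every safe sequence of crossings, the most of the 6 that can be at the island as the skiff arrives there on crossings 5, 7 is 4, 5 respectively — never all 6.
So no plan with fewer than 9 crossings exists, and this one achieves 9:
1. Smuggler goes to the island with the sparrow and the worm.
2. Smuggler goes back to the mainland with the sparrow.
3. Smuggler goes to the island with the lizard and the sparrow.
4. Smuggler goes back to the mainland with the worm.
5. Smuggler goes to the island with the hawk and the worm.
6. Smuggler goes back to the mainland with the worm.
7. Smuggler goes to the island with the finch and the worm.
8. Smuggler goes back to the mainland with the worm.
9. Smuggler goes to the island with the cricket and the worm.

9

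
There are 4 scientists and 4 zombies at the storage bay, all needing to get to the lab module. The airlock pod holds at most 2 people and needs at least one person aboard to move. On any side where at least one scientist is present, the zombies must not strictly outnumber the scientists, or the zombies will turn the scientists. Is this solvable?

Following every safe sequence of crossings from the start, the most of the 8 that can be at the lab module as the airlock pod arrives there on crossings 1, 3, 5 is 2, 3, 4 respectively; the best ever achieved is 4 of 8.
From crossing 7 on, no configuration arises that was not already reachable earlier: only 11 distinct safe configurations (who is on which side, and where the airlock pod is) can ever be reached, none of them has everyone across, and every continuation just revisits them. They are: 0 scientists + 0 zombies across (airlock pod back at the start); 0 scientists + 1 zombie across (airlock pod there); 0 scientists + 1 zombie across (airlock pod back at the start); 0 scientists + 2 zombies across (airlock pod there); 0 scientists + 2 zombies across (airlock pod back at the start); 0 scientists + 3 zombies across (airlock pod there); 0 scientists + 3 zombies across (airlock pod back at the start); 0 scientists + 4 zombies across (airlock pod there); 1 scientist + 1 zombie across (airlock pod there); 1 scientist + 1 zombie across (airlock pod back at the start); 2 scientists + 2 zombies across (airlock pod there). So no valid plan exists.

No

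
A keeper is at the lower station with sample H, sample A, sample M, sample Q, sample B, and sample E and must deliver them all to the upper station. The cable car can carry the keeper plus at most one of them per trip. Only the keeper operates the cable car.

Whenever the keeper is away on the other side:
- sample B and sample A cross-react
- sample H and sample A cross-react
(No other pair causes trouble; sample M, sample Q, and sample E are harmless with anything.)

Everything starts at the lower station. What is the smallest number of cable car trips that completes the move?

13

Counting alone: the keeper can take at most 1 across per trip to the upper station, so moving all 6 needs at least 6 loaded trips out, with a return between consecutive ones — at least 11 crossings.
The safety rule pushes this higher. Following every safe sequence of crossings, the most of the 6 that can be at the upper station as the cable car arrives there on crossing 11 is 5 — never all 6.
So no plan with fewer than 13 crossings exists, and this one achieves 13:
1. Keeper goes to the upper station with sample A.
2. Keeper goes back to the lower station alone.
3. Keeper goes to the upper station with sample H.
4. Keeper goes back to the lower station with sample A.
5. Keeper goes to the upper station with sample B.
6. Keeper goes back to the lower station alone.
7. Keeper goes to the upper station with sample M.
8. Keeper goes back to the lower station alone.
9. Keeper goes to the upper station with sample Q.
10. Keeper goes back to the lower station alone.
11. Keeper goes to the upper station with sample E.
12. Keeper goes back to the lower station alone.
13. Keeper goes to the upper station with sample A.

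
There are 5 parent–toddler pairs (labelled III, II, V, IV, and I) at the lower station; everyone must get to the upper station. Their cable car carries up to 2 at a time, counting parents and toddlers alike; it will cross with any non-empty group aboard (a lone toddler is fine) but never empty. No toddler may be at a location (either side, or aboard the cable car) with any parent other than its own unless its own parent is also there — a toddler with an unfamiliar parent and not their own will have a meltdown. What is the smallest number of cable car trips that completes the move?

impossible

Following every safe sequence of crossings from the start, the most of the 10 that can be at the upper station as the cable car arrives there on crossings 1, 3, 5, 7 is 2, 3, 4, 5 respectively; the best ever achieved is 5 of 10.
From crossing 9 on, no configuration arises that was not already reachable earlier: only 82 distinct safe configurations (who is on which side, and where the cable car is) can ever be reached, none of them has everyone across, and every continuation just revisits them. So no valid plan exists.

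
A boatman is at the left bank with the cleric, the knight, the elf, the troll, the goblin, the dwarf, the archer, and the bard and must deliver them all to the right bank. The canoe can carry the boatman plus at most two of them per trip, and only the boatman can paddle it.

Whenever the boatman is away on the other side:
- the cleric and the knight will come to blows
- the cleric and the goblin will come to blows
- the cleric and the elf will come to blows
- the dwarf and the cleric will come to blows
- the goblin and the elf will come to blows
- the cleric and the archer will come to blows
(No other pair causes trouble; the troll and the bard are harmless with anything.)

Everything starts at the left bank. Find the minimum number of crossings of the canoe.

Counting alone: the boatman can take at most 2 across per trip to the right bank, so moving all 8 needs at least 4 loaded trips out, with a return between consecutive ones — at least 7 crossings.
The safety rule pushes this higher. Following every safe sequence of crossings, the most of the 8 that can be at the right bank as the canoe arrives there on crossings 7, 9, 11 is 5, 6, 7 respectively — never all 8.
So no plan with fewer than 13 crossings exists, and this one achieves 13:
1. Boatman goes to the right bank with the cleric and the elf.  [the left bank: the archer, the bard, the dwarf, the goblin, the knight, the troll | the right bank: the cleric, the elf]
2. Boatman goes back to the left bank with the cleric.  [the left bank: the archer, the bard, the cleric, the dwarf, the goblin, the knight, the troll | the right bank: the elf]
3. Boatman goes to the right bank with the cleric and the knight.  [the left bank: the archer, the bard, the dwarf, the goblin, the troll | the right bank: the cleric, the elf, the knight]
4. Boatman goes back to the left bank with the cleric.  [the left bank: the archer, the bard, the cleric, the dwarf, the goblin, the troll | the right bank: the elf, the knight]
5. Boatman goes to the right bank with the cleric and the troll.  [the left bank: the archer, the bard, the dwarf, the goblin | the right bank: the cleric, the elf, the knight, the troll]
6. Boatman goes back to the left bank with the cleric.  [the left bank: the archer, the bard, the cleric, the dwarf, the goblin | the right bank: the elf, the knight, the troll]
7. Boatman goes to the right bank with the cleric and the dwarf.  [the left bank: the archer, the bard, the goblin | the right bank: the cleric, the dwarf, the elf, the knight, the troll]
8. Boatman goes back to the left bank with the cleric.  [the left bank: the archer, the bard, the cleric, the goblin | the right bank: the dwarf, the elf, the knight, the troll]
9. Boatman goes to the right bank with the archer and the cleric.  [the left bank: the bard, the goblin | the right bank: the archer, the cleric, the dwarf, the elf, the knight, the troll]
10. Boatman goes back to the left bank with the cleric.  [the left bank: the bard, the cleric, the goblin | the right bank: the archer, the dwarf, the elf, the knight, the troll]
11. Boatman goes to the right bank with the bard and the cleric.  [the left bank: the goblin | the right bank: the archer, the bard, the cleric, the dwarf, the elf, the knight, the troll]
12. Boatman goes back to the left bank with the cleric.  [the left bank: the cleric, the goblin | the right bank: the archer, the bard, the dwarf, the elf, the knight, the troll]
13. Boatman goes to the right bank with the cleric and the goblin.  [the left bank: — | the right bank: the archer, the bard, the cleric, the dwarf, the elf, the goblin, the knight, the troll]

13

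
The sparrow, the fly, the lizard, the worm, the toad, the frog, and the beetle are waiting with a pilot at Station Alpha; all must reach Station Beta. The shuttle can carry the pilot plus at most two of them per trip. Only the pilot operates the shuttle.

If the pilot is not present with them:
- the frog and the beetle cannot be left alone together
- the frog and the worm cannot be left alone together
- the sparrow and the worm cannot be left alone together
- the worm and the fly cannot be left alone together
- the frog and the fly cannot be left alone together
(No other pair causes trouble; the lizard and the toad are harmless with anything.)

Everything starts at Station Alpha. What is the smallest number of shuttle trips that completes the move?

11

Counting alone: the pilot can take at most 2 across per trip to Station Beta, so moving all 7 needs at least 4 loaded trips out, with a return between consecutive ones — at least 7 crossings.
The safety rule pushes this higher. Following every safe sequence of crossings, the most of the 7 that can be at Station Beta as the shuttle arrives there on crossings 7, 9 is 5, 6 respectively — never all 7.
So no plan with fewer than 11 crossings exists, and this one achieves 11:
1. Pilot goes to Station Beta with the frog and the worm.  [Station Alpha: the beetle, the fly, the lizard, the sparrow, the toad | Station Beta: the frog, the worm]
2. Pilot goes back to Station Alpha with the worm.  [Station Alpha: the beetle, the fly, the lizard, the sparrow, the toad, the worm | Station Beta: the frog]
3. Pilot goes to Station Beta with the fly and the sparrow.  [Station Alpha: the beetle, the lizard, the toad, the worm | Station Beta: the fly, the frog, the sparrow]
4. Pilot goes back to Station Alpha with the fly.  [Station Alpha: the beetle, the fly, the lizard, the toad, the worm | Station Beta: the frog, the sparrow]
5. Pilot goes to Station Beta with the fly and the lizard.  [Station Alpha: the beetle, the toad, the worm | Station Beta: the fly, the frog, the lizard, the sparrow]
6. Pilot goes back to Station Alpha with the fly.  [Station Alpha: the beetle, the fly, the toad, the worm | Station Beta: the frog, the lizard, the sparrow]
7. Pilot goes to Station Beta with the fly and the toad.  [Station Alpha: the beetle, the worm | Station Beta: the fly, the frog, the lizard, the sparrow, the toad]
8. Pilot goes back to Station Alpha with the fly.  [Station Alpha: the beetle, the fly, the worm | Station Beta: the frog, the lizard, the sparrow, the toad]
9. Pilot goes to Station Beta with the beetle and the fly.  [Station Alpha: the worm | Station Beta: the beetle, the fly, the frog, the lizard, the sparrow, the toad]
10. Pilot goes back to Station Alpha with the frog.  [Station Alpha: the frog, the worm | Station Beta: the beetle, the fly, the lizard, the sparrow, the toad]
11. Pilot goes to Station Beta with the frog and the worm.  [Station Alpha: — | Station Beta: the beetle, the fly, the frog, the lizard, the sparrow, the toad, the worm]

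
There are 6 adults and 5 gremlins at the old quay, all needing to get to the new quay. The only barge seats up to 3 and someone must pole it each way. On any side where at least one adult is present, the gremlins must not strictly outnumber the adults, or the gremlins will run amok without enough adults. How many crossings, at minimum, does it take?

Counting alone: each trip to the new quay takes at most 3 across and each return brings at least 1 back, so after t trips out (and t−1 returns) at most 3t − (t−1) of the 11 are across; that first reaches 11 at t = 5, so at least 9 crossings are needed.
The plan below uses exactly 9 crossings, so it is optimal:
1. 3 gremlins → the new quay.  (the old quay: 6A 2G; the new quay: 0A 3G)
2. 1 gremlin ← the old quay.  (the old quay: 6A 3G; the new quay: 0A 2G)
3. 3 adults → the new quay.  (the old quay: 3A 3G; the new quay: 3A 2G)
4. 1 adult ← the old quay.  (the old quay: 4A 3G; the new quay: 2A 2G)
5. 2 adults and 1 gremlin → the new quay.  (the old quay: 2A 2G; the new quay: 4A 3G)
6. 1 adult ← the old quay.  (the old quay: 3A 2G; the new quay: 3A 3G)
7. 2 adults and 1 gremlin → the new quay.  (the old quay: 1A 1G; the new quay: 5A 4G)
8. 1 adult ← the old quay.  (the old quay: 2A 1G; the new quay: 4A 4G)
9. 2 adults and 1 gremlin → the new quay.  (the old quay: 0A 0G; the new quay: 6A 5G)

9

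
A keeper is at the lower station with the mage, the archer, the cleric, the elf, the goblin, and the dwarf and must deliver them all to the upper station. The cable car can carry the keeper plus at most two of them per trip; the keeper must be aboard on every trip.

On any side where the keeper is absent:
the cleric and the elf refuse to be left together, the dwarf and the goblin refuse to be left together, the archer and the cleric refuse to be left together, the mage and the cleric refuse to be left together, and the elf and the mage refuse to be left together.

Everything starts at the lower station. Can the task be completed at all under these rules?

Whatever the first load, the items left behind include a forbidden pair without the keeper. No opening move is safe, so no plan exists.

No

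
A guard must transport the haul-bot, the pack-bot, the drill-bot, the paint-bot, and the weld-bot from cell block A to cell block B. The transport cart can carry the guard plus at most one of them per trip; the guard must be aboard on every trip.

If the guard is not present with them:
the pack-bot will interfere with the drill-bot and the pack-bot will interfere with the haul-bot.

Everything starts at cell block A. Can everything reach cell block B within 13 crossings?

Yes — this plan uses 11 crossings (≤ 13):
1. Guard goes to cell block B with the pack-bot.  [cell block A: the drill-bot, the haul-bot, the paint-bot, the weld-bot | cell block B: the pack-bot]
2. Guard goes back to cell block A alone.  [cell block A: the drill-bot, the haul-bot, the paint-bot, the weld-bot | cell block B: the pack-bot]
3. Guard goes to cell block B with the haul-bot.  [cell block A: the drill-bot, the paint-bot, the weld-bot | cell block B: the haul-bot, the pack-bot]
4. Guard goes back to cell block A with the pack-bot.  [cell block A: the drill-bot, the pack-bot, the paint-bot, the weld-bot | cell block B: the haul-bot]
5. Guard goes to cell block B with the drill-bot.  [cell block A: the pack-bot, the paint-bot, the weld-bot | cell block B: the drill-bot, the haul-bot]
6. Guard goes back to cell block A alone.  [cell block A: the pack-bot, the paint-bot, the weld-bot | cell block B: the drill-bot, the haul-bot]
7. Guard goes to cell block B with the paint-bot.  [cell block A: the pack-bot, the weld-bot | cell block B: the drill-bot, the haul-bot, the paint-bot]
8. Guard goes back to cell block A alone.  [cell block A: the pack-bot, the weld-bot | cell block B: the drill-bot, the haul-bot, the paint-bot]
9. Guard goes to cell block B with the weld-bot.  [cell block A: the pack-bot | cell block B: the drill-bot, the haul-bot, the paint-bot, the weld-bot]
10. Guard goes back to cell block A alone.  [cell block A: the pack-bot | cell block B: the drill-bot, the haul-bot, the paint-bot, the weld-bot]
11. Guard goes to cell block B with the pack-bot.  [cell block A: — | cell block B: the drill-bot, the haul-bot, the pack-bot, the paint-bot, the weld-bot]

Yes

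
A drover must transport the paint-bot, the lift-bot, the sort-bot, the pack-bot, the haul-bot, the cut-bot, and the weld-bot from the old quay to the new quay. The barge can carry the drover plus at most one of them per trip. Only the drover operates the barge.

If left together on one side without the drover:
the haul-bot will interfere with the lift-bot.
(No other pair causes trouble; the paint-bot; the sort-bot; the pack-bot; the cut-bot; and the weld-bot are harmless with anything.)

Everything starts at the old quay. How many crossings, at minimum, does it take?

13

Counting alone: the drover can take at most 1 across per trip to the new quay, so moving all 7 needs at least 7 loaded trips out, with a return between consecutive ones — at least 13 crossings.
The plan below uses exactly 13 crossings, so it is optimal:
1. Drover goes to the new quay with the lift-bot.  [the old quay: the cut-bot, the haul-bot, the pack-bot, the paint-bot, the sort-bot, the weld-bot | the new quay: the lift-bot]
2. Drover goes back to the old quay alone.  [the old quay: the cut-bot, the haul-bot, the pack-bot, the paint-bot, the sort-bot, the weld-bot | the new quay: the lift-bot]
3. Drover goes to the new quay with the paint-bot.  [the old quay: the cut-bot, the haul-bot, the pack-bot, the sort-bot, the weld-bot | the new quay: the lift-bot, the paint-bot]
4. Drover goes back to the old quay alone.  [the old quay: the cut-bot, the haul-bot, the pack-bot, the sort-bot, the weld-bot | the new quay: the lift-bot, the paint-bot]
5. Drover goes to the new quay with the sort-bot.  [the old quay: the cut-bot, the haul-bot, the pack-bot, the weld-bot | the new quay: the lift-bot, the paint-bot, the sort-bot]
6. Drover goes back to the old quay alone.  [the old quay: the cut-bot, the haul-bot, the pack-bot, the weld-bot | the new quay: the lift-bot, the paint-bot, the sort-bot]
7. Drover goes to the new quay with the pack-bot.  [the old quay: the cut-bot, the haul-bot, the weld-bot | the new quay: the lift-bot, the pack-bot, the paint-bot, the sort-bot]
8. Drover goes back to the old quay alone.  [the old quay: the cut-bot, the haul-bot, the weld-bot | the new quay: the lift-bot, the pack-bot, the paint-bot, the sort-bot]
9. Drover goes to the new quay with the cut-bot.  [the old quay: the haul-bot, the weld-bot | the new quay: the cut-bot, the lift-bot, the pack-bot, the paint-bot, the sort-bot]
10. Drover goes back to the old quay alone.  [the old quay: the haul-bot, the weld-bot | the new quay: the cut-bot, the lift-bot, the pack-bot, the paint-bot, the sort-bot]
11. Drover goes to the new quay with the weld-bot.  [the old quay: the haul-bot | the new quay: the cut-bot, the lift-bot, the pack-bot, the paint-bot, the sort-bot, the weld-bot]
12. Drover goes back to the old quay alone.  [the old quay: the haul-bot | the new quay: the cut-bot, the lift-bot, the pack-bot, the paint-bot, the sort-bot, the weld-bot]
13. Drover goes to the new quay with the haul-bot.  [the old quay: — | the new quay: the cut-bot, the haul-bot, the lift-bot, the pack-bot, the paint-bot, the sort-bot, the weld-bot]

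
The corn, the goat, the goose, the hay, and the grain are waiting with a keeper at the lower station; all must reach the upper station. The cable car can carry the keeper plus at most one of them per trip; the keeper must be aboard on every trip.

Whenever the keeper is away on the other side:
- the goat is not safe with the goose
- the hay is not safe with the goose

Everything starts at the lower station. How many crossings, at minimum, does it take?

11

Counting alone: the keeper can take at most 1 across per trip to the upper station, so moving all 5 needs at least 5 loaded trips out, with a return between consecutive ones — at least 9 crossings.
The safety rule pushes this higher. Following every safe sequence of crossings, the most of the 5 that can be at the upper station as the cable car arrives there on crossing 9 is 4 — never all 5.
So no plan with fewer than 11 crossings exists, and this one achieves 11:
1. Keeper goes to the upper station with the goose.  [the lower station: the corn, the goat, the grain, the hay | the upper station: the goose]
2. Keeper goes back to the lower station alone.  [the lower station: the corn, the goat, the grain, the hay | the upper station: the goose]
3. Keeper goes to the upper station with the corn.  [the lower station: the goat, the grain, the hay | the upper station: the corn, the goose]
4. Keeper goes back to the lower station alone.  [the lower station: the goat, the grain, the hay | the upper station: the corn, the goose]
5. Keeper goes to the upper station with the goat.  [the lower station: the grain, the hay | the upper station: the corn, the goat, the goose]
6. Keeper goes back to the lower station with the goose.  [the lower station: the goose, the grain, the hay | the upper station: the corn, the goat]
7. Keeper goes to the upper station with the hay.  [the lower station: the goose, the grain | the upper station: the corn, the goat, the hay]
8. Keeper goes back to the lower station alone.  [the lower station: the goose, the grain | the upper station: the corn, the goat, the hay]
9. Keeper goes to the upper station with the grain.  [the lower station: the goose | the upper station: the corn, the goat, the grain, the hay]
10. Keeper goes back to the lower station alone.  [the lower station: the goose | the upper station: the corn, the goat, the grain, the hay]
11. Keeper goes to the upper station with the goose.  [the lower station: — | the upper station: the corn, the goat, the goose, the grain, the hay]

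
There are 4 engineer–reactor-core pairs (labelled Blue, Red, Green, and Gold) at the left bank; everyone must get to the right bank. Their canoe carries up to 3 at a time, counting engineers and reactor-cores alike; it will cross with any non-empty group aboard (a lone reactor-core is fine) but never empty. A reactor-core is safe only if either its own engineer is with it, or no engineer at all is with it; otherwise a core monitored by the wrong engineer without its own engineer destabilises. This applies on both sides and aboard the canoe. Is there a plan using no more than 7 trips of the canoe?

No

Counting alone: each trip to the right bank takes at most 3 across and each return brings at least 1 back, so after t trips out (and t−1 returns) at most 3t − (t−1) of the 8 are across; that first reaches 8 at t = 4, so at least 7 crossings are needed.
The safety rule pushes this higher. Following every safe sequence of crossings, the most of the 8 that can be at the right bank as the canoe arrives there on crossing 7 is 7 — never all 8.
So the move cannot be finished within 7 crossings. (The shortest complete plan takes 9:)
1. engineer Blue and reactor-core Blue cross → the right bank.
2. engineer Blue crosses ← the left bank.
3. engineer Blue, engineer Red, and reactor-core Red cross → the right bank.
4. engineer Blue and reactor-core Blue cross ← the left bank.
5. engineer Blue, engineer Gold, and engineer Green cross → the right bank.
6. reactor-core Red crosses ← the left bank.
7. reactor-core Blue and reactor-core Red cross → the right bank.
8. reactor-core Blue crosses ← the left bank.
9. reactor-core Blue, reactor-core Gold, and reactor-core Green cross → the right bank.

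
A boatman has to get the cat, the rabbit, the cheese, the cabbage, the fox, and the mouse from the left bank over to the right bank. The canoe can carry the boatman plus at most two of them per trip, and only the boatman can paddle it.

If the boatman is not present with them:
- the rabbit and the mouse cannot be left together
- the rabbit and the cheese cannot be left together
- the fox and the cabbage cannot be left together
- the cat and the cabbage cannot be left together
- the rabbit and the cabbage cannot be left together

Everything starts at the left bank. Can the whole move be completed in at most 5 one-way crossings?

Counting alone: the boatman can take at most 2 across per trip to the right bank, so moving all 6 needs at least 3 loaded trips out, with a return between consecutive ones — at least 5 crossings.
The safety rule pushes this higher. Following every safe sequence of crossings, the most of the 6 that can be at the right bank as the canoe arrives there on crossing 5 is 5 — never all 6.
So the move cannot be finished within 5 crossings. (The shortest complete plan takes 7:)
1. Boatman goes to the right bank with the cabbage and the rabbit.  [the left bank: the cat, the cheese, the fox, the mouse | the right bank: the cabbage, the rabbit]
2. Boatman goes back to the left bank with the rabbit.  [the left bank: the cat, the cheese, the fox, the mouse, the rabbit | the right bank: the cabbage]
3. Boatman goes to the right bank with the cheese and the mouse.  [the left bank: the cat, the fox, the rabbit | the right bank: the cabbage, the cheese, the mouse]
4. Boatman goes back to the left bank alone.  [the left bank: the cat, the fox, the rabbit | the right bank: the cabbage, the cheese, the mouse]
5. Boatman goes to the right bank with the cat and the fox.  [the left bank: the rabbit | the right bank: the cabbage, the cat, the cheese, the fox, the mouse]
6. Boatman goes back to the left bank with the cabbage.  [the left bank: the cabbage, the rabbit | the right bank: the cat, the cheese, the fox, the mouse]
7. Boatman goes to the right bank with the cabbage and the rabbit.  [the left bank: — | the right bank: the cabbage, the cat, the cheese, the fox, the mouse, the rabbit]

No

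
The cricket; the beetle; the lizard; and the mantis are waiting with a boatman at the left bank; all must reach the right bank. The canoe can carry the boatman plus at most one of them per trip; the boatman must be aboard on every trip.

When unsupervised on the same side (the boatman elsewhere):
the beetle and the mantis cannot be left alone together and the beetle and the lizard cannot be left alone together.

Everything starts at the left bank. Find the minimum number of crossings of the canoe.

9

Counting alone: the boatman can take at most 1 across per trip to the right bank, so moving all 4 needs at least 4 loaded trips out, with a return between consecutive ones — at least 7 crossings.
The safety rule pushes this higher. Following every safe sequence of crossings, the most of the 4 that can be at the right bank as the canoe arrives there on crossing 7 is 3 — never all 4.
So no plan with fewer than 9 crossings exists, and this one achieves 9:
1. Boatman goes to the right bank with the beetle.  [the left bank: the cricket, the lizard, the mantis | the right bank: the beetle]
2. Boatman goes back to the left bank alone.  [the left bank: the cricket, the lizard, the mantis | the right bank: the beetle]
3. Boatman goes to the right bank with the cricket.  [the left bank: the lizard, the mantis | the right bank: the beetle, the cricket]
4. Boatman goes back to the left bank alone.  [the left bank: the lizard, the mantis | the right bank: the beetle, the cricket]
5. Boatman goes to the right bank with the lizard.  [the left bank: the mantis | the right bank: the beetle, the cricket, the lizard]
6. Boatman goes back to the left bank with the beetle.  [the left bank: the beetle, the mantis | the right bank: the cricket, the lizard]
7. Boatman goes to the right bank with the mantis.  [the left bank: the beetle | the right bank: the cricket, the lizard, the mantis]
8. Boatman goes back to the left bank alone.  [the left bank: the beetle | the right bank: the cricket, the lizard, the mantis]
9. Boatman goes to the right bank with the beetle.  [the left bank: — | the right bank: the beetle, the cricket, the lizard, the mantis]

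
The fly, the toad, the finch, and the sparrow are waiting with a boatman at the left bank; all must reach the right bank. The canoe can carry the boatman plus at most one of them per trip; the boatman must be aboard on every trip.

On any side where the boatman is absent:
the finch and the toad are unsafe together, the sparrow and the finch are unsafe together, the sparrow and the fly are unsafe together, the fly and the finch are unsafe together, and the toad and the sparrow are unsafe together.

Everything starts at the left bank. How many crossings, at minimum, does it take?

impossible

Whatever the first load, the items left behind include a forbidden pair without the boatman. No opening move is safe, so no plan exists.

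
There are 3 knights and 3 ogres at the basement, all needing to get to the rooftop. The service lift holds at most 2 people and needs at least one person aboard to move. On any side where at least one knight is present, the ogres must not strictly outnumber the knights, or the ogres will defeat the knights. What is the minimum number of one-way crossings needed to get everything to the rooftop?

11

Counting alone: each trip to the rooftop takes at most 2 across and each return brings at least 1 back, so after t trips out (and t−1 returns) at most 2t − (t−1) of the 6 are across; that first reaches 6 at t = 5, so at least 9 crossings are needed.
The safety rule pushes this higher. Following every safe sequence of crossings, the most of the 6 that can be at the rooftop as the service lift arrives there on crossing 9 is 5 — never all 6.
So no plan with fewer than 11 crossings exists, and this one achieves 11:
1. 2 ogres → the rooftop.  (the basement: 3K 1O; the rooftop: 0K 2O)
2. 1 ogre ← the basement.  (the basement: 3K 2O; the rooftop: 0K 1O)
3. 2 ogres → the rooftop.  (the basement: 3K 0O; the rooftop: 0K 3O)
4. 1 ogre ← the basement.  (the basement: 3K 1O; the rooftop: 0K 2O)
5. 2 knights → the rooftop.  (the basement: 1K 1O; the rooftop: 2K 2O)
6. 1 knight and 1 ogre ← the basement.  (the basement: 2K 2O; the rooftop: 1K 1O)
7. 2 knights → the rooftop.  (the basement: 0K 2O; the rooftop: 3K 1O)
8. 1 ogre ← the basement.  (the basement: 0K 3O; the rooftop: 3K 0O)
9. 2 ogres → the rooftop.  (the basement: 0K 1O; the rooftop: 3K 2O)
10. 1 ogre ← the basement.  (the basement: 0K 2O; the rooftop: 3K 1O)
11. 2 ogres → the rooftop.  (the basement: 0K 0O; the rooftop: 3K 3O)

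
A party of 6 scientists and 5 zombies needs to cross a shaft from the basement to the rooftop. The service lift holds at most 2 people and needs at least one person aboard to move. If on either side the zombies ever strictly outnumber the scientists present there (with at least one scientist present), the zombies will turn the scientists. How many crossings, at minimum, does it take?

Counting alone: each trip to the rooftop takes at most 2 across and each return brings at least 1 back, so after t trips out (and t−1 returns) at most 2t − (t−1) of the 11 are across; that first reaches 11 at t = 10, so at least 19 crossings are needed.
The plan below uses exactly 19 crossings, so it is optimal:
1. 2 zombies → the rooftop.  (the basement: 6S 3Z; the rooftop: 0S 2Z)
2. 1 zombie ← the basement.  (the basement: 6S 4Z; the rooftop: 0S 1Z)
3. 2 zombies → the rooftop.  (the basement: 6S 2Z; the rooftop: 0S 3Z)
4. 1 zombie ← the basement.  (the basement: 6S 3Z; the rooftop: 0S 2Z)
5. 2 scientists → the rooftop.  (the basement: 4S 3Z; the rooftop: 2S 2Z)
6. 1 zombie ← the basement.  (the basement: 4S 4Z; the rooftop: 2S 1Z)
7. 1 scientist and 1 zombie → the rooftop.  (the basement: 3S 3Z; the rooftop: 3S 2Z)
8. 1 scientist ← the basement.  (the basement: 4S 3Z; the rooftop: 2S 2Z)
9. 1 scientist and 1 zombie → the rooftop.  (the basement: 3S 2Z; the rooftop: 3S 3Z)
10. 1 zombie ← the basement.  (the basement: 3S 3Z; the rooftop: 3S 2Z)
11. 1 scientist and 1 zombie → the rooftop.  (the basement: 2S 2Z; the rooftop: 4S 3Z)
12. 1 scientist ← the basement.  (the basement: 3S 2Z; the rooftop: 3S 3Z)
13. 1 scientist and 1 zombie → the rooftop.  (the basement: 2S 1Z; the rooftop: 4S 4Z)
14. 1 zombie ← the basement.  (the basement: 2S 2Z; the rooftop: 4S 3Z)
15. 1 scientist and 1 zombie → the rooftop.  (the basement: 1S 1Z; the rooftop: 5S 4Z)
16. 1 scientist ← the basement.  (the basement: 2S 1Z; the rooftop: 4S 4Z)
17. 1 scientist and 1 zombie → the rooftop.  (the basement: 1S 0Z; the rooftop: 5S 5Z)
18. 1 zombie ← the basement.  (the basement: 1S 1Z; the rooftop: 5S 4Z)
19. 1 scientist and 1 zombie → the rooftop.  (the basement: 0S 0Z; the rooftop: 6S 5Z)

19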